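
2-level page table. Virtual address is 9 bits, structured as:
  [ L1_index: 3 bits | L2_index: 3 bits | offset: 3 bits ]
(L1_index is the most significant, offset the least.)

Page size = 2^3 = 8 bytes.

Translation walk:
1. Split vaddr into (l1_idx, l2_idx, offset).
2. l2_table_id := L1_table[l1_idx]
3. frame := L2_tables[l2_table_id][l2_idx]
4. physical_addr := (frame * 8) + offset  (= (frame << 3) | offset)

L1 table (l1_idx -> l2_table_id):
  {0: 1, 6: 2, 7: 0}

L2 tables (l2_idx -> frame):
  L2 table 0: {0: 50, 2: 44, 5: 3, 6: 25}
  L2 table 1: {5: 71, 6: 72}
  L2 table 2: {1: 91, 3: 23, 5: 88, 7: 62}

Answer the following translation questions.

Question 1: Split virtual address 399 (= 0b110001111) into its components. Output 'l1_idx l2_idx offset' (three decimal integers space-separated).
Answer: 6 1 7

Derivation:
vaddr = 399 = 0b110001111
  top 3 bits -> l1_idx = 6
  next 3 bits -> l2_idx = 1
  bottom 3 bits -> offset = 7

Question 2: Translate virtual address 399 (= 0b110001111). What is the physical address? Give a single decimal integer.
vaddr = 399 = 0b110001111
Split: l1_idx=6, l2_idx=1, offset=7
L1[6] = 2
L2[2][1] = 91
paddr = 91 * 8 + 7 = 735

Answer: 735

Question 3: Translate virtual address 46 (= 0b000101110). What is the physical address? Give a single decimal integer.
vaddr = 46 = 0b000101110
Split: l1_idx=0, l2_idx=5, offset=6
L1[0] = 1
L2[1][5] = 71
paddr = 71 * 8 + 6 = 574

Answer: 574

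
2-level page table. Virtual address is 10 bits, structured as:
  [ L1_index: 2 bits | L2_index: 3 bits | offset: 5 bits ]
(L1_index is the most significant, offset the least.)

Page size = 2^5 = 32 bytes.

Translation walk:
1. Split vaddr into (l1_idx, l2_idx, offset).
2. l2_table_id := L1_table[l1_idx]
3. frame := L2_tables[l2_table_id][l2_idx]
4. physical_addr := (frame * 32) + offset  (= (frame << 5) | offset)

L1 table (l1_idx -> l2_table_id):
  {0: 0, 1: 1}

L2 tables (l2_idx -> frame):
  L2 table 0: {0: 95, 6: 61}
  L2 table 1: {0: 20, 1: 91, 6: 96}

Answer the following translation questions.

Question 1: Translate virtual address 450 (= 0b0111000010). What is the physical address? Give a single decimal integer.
Answer: 3074

Derivation:
vaddr = 450 = 0b0111000010
Split: l1_idx=1, l2_idx=6, offset=2
L1[1] = 1
L2[1][6] = 96
paddr = 96 * 32 + 2 = 3074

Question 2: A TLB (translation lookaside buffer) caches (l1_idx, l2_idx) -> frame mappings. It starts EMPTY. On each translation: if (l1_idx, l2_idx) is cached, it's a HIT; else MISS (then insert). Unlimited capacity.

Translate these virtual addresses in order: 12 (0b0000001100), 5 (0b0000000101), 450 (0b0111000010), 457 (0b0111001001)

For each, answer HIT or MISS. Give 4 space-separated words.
Answer: MISS HIT MISS HIT

Derivation:
vaddr=12: (0,0) not in TLB -> MISS, insert
vaddr=5: (0,0) in TLB -> HIT
vaddr=450: (1,6) not in TLB -> MISS, insert
vaddr=457: (1,6) in TLB -> HIT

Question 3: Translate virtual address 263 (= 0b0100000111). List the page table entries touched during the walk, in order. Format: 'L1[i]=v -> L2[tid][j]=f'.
Answer: L1[1]=1 -> L2[1][0]=20

Derivation:
vaddr = 263 = 0b0100000111
Split: l1_idx=1, l2_idx=0, offset=7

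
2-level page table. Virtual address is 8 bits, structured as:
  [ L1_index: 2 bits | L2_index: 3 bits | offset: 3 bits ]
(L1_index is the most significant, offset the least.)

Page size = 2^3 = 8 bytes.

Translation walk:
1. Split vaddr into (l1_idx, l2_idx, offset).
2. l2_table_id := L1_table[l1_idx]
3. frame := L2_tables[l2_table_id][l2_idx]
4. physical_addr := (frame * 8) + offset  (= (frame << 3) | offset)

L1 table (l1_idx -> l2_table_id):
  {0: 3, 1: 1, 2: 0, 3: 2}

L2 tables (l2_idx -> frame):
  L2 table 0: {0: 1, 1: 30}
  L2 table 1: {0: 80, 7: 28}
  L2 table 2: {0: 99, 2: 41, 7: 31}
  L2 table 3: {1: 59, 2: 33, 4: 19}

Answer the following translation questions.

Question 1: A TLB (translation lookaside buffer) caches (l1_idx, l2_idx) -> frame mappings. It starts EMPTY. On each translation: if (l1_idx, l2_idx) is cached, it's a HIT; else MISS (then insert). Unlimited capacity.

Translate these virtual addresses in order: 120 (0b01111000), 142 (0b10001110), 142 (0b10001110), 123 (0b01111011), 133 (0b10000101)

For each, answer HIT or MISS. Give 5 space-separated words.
vaddr=120: (1,7) not in TLB -> MISS, insert
vaddr=142: (2,1) not in TLB -> MISS, insert
vaddr=142: (2,1) in TLB -> HIT
vaddr=123: (1,7) in TLB -> HIT
vaddr=133: (2,0) not in TLB -> MISS, insert

Answer: MISS MISS HIT HIT MISS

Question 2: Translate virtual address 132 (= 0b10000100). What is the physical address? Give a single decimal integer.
Answer: 12

Derivation:
vaddr = 132 = 0b10000100
Split: l1_idx=2, l2_idx=0, offset=4
L1[2] = 0
L2[0][0] = 1
paddr = 1 * 8 + 4 = 12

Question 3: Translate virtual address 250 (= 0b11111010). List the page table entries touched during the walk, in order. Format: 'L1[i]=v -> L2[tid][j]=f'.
Answer: L1[3]=2 -> L2[2][7]=31

Derivation:
vaddr = 250 = 0b11111010
Split: l1_idx=3, l2_idx=7, offset=2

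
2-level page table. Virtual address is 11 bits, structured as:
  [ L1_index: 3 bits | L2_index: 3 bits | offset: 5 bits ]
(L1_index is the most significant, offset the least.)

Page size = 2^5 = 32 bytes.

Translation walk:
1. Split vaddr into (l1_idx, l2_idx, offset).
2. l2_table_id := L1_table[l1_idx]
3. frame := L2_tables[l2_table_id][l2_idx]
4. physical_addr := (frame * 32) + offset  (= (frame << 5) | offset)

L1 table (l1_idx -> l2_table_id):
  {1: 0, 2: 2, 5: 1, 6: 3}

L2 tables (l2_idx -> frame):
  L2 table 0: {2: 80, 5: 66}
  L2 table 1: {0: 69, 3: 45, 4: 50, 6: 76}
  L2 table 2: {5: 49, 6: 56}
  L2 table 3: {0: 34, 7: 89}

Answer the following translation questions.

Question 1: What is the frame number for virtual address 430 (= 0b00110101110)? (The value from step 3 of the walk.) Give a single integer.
Answer: 66

Derivation:
vaddr = 430: l1_idx=1, l2_idx=5
L1[1] = 0; L2[0][5] = 66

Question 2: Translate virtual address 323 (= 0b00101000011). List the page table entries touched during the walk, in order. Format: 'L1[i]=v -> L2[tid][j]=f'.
vaddr = 323 = 0b00101000011
Split: l1_idx=1, l2_idx=2, offset=3

Answer: L1[1]=0 -> L2[0][2]=80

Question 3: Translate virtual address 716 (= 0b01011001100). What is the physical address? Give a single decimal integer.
Answer: 1804

Derivation:
vaddr = 716 = 0b01011001100
Split: l1_idx=2, l2_idx=6, offset=12
L1[2] = 2
L2[2][6] = 56
paddr = 56 * 32 + 12 = 1804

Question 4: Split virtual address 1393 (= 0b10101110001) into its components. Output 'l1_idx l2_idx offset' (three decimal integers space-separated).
vaddr = 1393 = 0b10101110001
  top 3 bits -> l1_idx = 5
  next 3 bits -> l2_idx = 3
  bottom 5 bits -> offset = 17

Answer: 5 3 17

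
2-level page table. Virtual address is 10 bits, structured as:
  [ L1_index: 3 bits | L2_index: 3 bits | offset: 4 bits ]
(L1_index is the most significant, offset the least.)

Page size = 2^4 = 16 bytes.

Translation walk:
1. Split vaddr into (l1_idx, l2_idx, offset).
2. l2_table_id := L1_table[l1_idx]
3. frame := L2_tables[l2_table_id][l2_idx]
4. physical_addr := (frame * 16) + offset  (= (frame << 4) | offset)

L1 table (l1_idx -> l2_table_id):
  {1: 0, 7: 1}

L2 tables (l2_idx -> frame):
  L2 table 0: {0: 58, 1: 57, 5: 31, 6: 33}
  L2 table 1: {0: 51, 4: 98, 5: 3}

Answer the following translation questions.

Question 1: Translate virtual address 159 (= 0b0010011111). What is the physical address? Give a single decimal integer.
vaddr = 159 = 0b0010011111
Split: l1_idx=1, l2_idx=1, offset=15
L1[1] = 0
L2[0][1] = 57
paddr = 57 * 16 + 15 = 927

Answer: 927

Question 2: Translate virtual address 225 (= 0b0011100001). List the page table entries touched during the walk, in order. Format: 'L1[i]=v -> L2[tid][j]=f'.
vaddr = 225 = 0b0011100001
Split: l1_idx=1, l2_idx=6, offset=1

Answer: L1[1]=0 -> L2[0][6]=33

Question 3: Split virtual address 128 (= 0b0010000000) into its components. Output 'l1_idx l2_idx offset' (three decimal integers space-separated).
vaddr = 128 = 0b0010000000
  top 3 bits -> l1_idx = 1
  next 3 bits -> l2_idx = 0
  bottom 4 bits -> offset = 0

Answer: 1 0 0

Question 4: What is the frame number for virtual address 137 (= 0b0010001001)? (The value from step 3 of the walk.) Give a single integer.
Answer: 58

Derivation:
vaddr = 137: l1_idx=1, l2_idx=0
L1[1] = 0; L2[0][0] = 58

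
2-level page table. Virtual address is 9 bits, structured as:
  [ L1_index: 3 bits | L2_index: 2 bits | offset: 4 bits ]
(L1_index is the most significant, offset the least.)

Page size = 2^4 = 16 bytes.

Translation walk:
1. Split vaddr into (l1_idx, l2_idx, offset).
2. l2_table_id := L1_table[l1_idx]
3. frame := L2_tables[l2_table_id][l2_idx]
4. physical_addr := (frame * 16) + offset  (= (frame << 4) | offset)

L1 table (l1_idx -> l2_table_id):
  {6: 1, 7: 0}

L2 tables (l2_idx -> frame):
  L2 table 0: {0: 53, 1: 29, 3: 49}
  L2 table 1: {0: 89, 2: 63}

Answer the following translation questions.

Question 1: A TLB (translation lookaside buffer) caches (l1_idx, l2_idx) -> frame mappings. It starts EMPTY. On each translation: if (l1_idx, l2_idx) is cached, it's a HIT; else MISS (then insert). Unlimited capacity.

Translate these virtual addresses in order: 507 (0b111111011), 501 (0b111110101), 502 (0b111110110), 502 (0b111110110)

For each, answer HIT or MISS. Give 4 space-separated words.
vaddr=507: (7,3) not in TLB -> MISS, insert
vaddr=501: (7,3) in TLB -> HIT
vaddr=502: (7,3) in TLB -> HIT
vaddr=502: (7,3) in TLB -> HIT

Answer: MISS HIT HIT HIT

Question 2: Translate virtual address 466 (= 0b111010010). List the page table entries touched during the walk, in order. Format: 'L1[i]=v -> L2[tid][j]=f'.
vaddr = 466 = 0b111010010
Split: l1_idx=7, l2_idx=1, offset=2

Answer: L1[7]=0 -> L2[0][1]=29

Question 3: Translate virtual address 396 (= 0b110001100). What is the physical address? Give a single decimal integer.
Answer: 1436

Derivation:
vaddr = 396 = 0b110001100
Split: l1_idx=6, l2_idx=0, offset=12
L1[6] = 1
L2[1][0] = 89
paddr = 89 * 16 + 12 = 1436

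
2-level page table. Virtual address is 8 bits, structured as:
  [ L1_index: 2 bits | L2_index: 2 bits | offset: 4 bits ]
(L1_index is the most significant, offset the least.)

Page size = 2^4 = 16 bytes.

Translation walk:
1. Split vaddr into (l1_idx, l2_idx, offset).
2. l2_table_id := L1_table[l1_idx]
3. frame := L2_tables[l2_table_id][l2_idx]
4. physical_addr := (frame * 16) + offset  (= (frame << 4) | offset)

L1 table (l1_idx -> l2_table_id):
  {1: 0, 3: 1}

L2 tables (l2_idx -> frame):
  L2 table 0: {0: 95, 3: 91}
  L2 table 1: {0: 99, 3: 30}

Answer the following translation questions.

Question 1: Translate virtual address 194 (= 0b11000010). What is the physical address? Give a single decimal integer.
Answer: 1586

Derivation:
vaddr = 194 = 0b11000010
Split: l1_idx=3, l2_idx=0, offset=2
L1[3] = 1
L2[1][0] = 99
paddr = 99 * 16 + 2 = 1586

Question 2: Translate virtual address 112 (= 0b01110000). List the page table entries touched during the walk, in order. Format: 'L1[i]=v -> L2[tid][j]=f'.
vaddr = 112 = 0b01110000
Split: l1_idx=1, l2_idx=3, offset=0

Answer: L1[1]=0 -> L2[0][3]=91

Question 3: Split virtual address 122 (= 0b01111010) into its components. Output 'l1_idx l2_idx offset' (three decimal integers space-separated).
Answer: 1 3 10

Derivation:
vaddr = 122 = 0b01111010
  top 2 bits -> l1_idx = 1
  next 2 bits -> l2_idx = 3
  bottom 4 bits -> offset = 10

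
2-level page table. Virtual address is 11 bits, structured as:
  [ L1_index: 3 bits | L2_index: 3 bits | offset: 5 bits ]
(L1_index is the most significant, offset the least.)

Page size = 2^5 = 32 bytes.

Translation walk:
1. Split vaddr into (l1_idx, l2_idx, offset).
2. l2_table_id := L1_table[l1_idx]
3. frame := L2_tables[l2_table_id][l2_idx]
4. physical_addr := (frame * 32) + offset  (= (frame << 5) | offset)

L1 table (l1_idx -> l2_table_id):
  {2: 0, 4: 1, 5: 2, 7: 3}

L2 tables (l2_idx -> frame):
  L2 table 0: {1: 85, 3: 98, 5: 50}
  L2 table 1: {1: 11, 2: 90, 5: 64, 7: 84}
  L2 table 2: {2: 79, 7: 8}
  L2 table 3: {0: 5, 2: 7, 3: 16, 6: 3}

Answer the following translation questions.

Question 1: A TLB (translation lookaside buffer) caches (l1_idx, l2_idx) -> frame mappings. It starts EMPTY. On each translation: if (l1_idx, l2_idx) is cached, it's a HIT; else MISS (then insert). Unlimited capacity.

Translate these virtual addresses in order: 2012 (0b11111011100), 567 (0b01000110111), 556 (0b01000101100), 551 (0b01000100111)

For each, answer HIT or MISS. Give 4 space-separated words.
Answer: MISS MISS HIT HIT

Derivation:
vaddr=2012: (7,6) not in TLB -> MISS, insert
vaddr=567: (2,1) not in TLB -> MISS, insert
vaddr=556: (2,1) in TLB -> HIT
vaddr=551: (2,1) in TLB -> HIT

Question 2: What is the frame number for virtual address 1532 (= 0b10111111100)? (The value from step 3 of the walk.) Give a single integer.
Answer: 8

Derivation:
vaddr = 1532: l1_idx=5, l2_idx=7
L1[5] = 2; L2[2][7] = 8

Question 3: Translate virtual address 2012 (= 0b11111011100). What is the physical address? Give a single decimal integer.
vaddr = 2012 = 0b11111011100
Split: l1_idx=7, l2_idx=6, offset=28
L1[7] = 3
L2[3][6] = 3
paddr = 3 * 32 + 28 = 124

Answer: 124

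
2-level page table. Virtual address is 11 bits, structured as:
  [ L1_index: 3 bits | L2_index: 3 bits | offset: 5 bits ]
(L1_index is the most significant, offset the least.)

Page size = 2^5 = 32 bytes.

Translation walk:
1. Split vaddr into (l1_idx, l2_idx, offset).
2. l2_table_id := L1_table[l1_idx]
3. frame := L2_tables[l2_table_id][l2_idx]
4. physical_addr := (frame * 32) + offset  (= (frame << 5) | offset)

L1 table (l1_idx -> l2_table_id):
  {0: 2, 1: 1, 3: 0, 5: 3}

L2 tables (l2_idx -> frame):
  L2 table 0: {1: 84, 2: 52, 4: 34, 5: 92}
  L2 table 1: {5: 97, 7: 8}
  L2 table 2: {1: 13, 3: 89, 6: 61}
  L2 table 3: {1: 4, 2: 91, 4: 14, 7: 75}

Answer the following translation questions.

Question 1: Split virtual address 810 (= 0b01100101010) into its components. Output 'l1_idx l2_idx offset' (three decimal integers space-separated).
vaddr = 810 = 0b01100101010
  top 3 bits -> l1_idx = 3
  next 3 bits -> l2_idx = 1
  bottom 5 bits -> offset = 10

Answer: 3 1 10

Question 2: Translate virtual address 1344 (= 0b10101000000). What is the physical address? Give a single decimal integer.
vaddr = 1344 = 0b10101000000
Split: l1_idx=5, l2_idx=2, offset=0
L1[5] = 3
L2[3][2] = 91
paddr = 91 * 32 + 0 = 2912

Answer: 2912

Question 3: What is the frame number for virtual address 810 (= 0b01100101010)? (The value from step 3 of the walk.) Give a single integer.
Answer: 84

Derivation:
vaddr = 810: l1_idx=3, l2_idx=1
L1[3] = 0; L2[0][1] = 84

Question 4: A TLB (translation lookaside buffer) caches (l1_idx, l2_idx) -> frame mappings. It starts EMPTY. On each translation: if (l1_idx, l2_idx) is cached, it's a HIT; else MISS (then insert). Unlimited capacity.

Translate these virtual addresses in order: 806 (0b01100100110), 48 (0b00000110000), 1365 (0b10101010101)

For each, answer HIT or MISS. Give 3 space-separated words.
Answer: MISS MISS MISS

Derivation:
vaddr=806: (3,1) not in TLB -> MISS, insert
vaddr=48: (0,1) not in TLB -> MISS, insert
vaddr=1365: (5,2) not in TLB -> MISS, insert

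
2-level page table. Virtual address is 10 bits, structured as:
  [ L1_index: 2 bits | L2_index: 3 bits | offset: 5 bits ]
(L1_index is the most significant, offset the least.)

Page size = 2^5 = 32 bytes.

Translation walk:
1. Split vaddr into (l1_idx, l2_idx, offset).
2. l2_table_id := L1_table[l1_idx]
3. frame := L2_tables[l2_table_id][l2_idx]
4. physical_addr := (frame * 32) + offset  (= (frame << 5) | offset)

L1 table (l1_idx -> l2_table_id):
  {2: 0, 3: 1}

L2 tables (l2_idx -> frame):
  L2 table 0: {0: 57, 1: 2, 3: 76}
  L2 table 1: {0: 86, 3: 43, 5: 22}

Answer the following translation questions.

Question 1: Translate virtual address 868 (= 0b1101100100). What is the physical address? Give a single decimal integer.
Answer: 1380

Derivation:
vaddr = 868 = 0b1101100100
Split: l1_idx=3, l2_idx=3, offset=4
L1[3] = 1
L2[1][3] = 43
paddr = 43 * 32 + 4 = 1380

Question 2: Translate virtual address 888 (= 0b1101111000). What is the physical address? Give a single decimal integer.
Answer: 1400

Derivation:
vaddr = 888 = 0b1101111000
Split: l1_idx=3, l2_idx=3, offset=24
L1[3] = 1
L2[1][3] = 43
paddr = 43 * 32 + 24 = 1400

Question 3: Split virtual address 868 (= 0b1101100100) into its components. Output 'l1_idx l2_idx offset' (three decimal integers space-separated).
Answer: 3 3 4

Derivation:
vaddr = 868 = 0b1101100100
  top 2 bits -> l1_idx = 3
  next 3 bits -> l2_idx = 3
  bottom 5 bits -> offset = 4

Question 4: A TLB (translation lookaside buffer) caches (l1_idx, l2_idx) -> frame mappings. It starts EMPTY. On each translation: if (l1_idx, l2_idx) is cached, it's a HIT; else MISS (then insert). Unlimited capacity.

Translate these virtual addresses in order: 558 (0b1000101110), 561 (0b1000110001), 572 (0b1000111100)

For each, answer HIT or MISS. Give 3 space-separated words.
Answer: MISS HIT HIT

Derivation:
vaddr=558: (2,1) not in TLB -> MISS, insert
vaddr=561: (2,1) in TLB -> HIT
vaddr=572: (2,1) in TLB -> HIT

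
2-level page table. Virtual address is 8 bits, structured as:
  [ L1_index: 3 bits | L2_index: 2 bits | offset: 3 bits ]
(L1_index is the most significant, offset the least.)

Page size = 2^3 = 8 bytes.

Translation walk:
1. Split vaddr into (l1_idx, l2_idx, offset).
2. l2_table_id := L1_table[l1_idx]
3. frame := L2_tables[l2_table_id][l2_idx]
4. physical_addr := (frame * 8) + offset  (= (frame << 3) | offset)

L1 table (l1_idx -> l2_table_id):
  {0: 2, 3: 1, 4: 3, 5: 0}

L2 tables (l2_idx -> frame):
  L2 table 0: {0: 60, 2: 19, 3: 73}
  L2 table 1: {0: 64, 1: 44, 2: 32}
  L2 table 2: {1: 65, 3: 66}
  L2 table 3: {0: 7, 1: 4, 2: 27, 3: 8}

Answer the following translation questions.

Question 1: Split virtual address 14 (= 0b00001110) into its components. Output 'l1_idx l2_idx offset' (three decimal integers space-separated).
Answer: 0 1 6

Derivation:
vaddr = 14 = 0b00001110
  top 3 bits -> l1_idx = 0
  next 2 bits -> l2_idx = 1
  bottom 3 bits -> offset = 6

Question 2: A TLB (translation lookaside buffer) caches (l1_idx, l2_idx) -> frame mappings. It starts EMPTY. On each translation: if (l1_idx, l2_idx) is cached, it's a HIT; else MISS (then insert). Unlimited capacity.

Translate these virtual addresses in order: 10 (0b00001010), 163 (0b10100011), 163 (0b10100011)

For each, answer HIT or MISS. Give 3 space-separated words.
vaddr=10: (0,1) not in TLB -> MISS, insert
vaddr=163: (5,0) not in TLB -> MISS, insert
vaddr=163: (5,0) in TLB -> HIT

Answer: MISS MISS HIT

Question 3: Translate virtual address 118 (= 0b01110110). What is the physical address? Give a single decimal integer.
vaddr = 118 = 0b01110110
Split: l1_idx=3, l2_idx=2, offset=6
L1[3] = 1
L2[1][2] = 32
paddr = 32 * 8 + 6 = 262

Answer: 262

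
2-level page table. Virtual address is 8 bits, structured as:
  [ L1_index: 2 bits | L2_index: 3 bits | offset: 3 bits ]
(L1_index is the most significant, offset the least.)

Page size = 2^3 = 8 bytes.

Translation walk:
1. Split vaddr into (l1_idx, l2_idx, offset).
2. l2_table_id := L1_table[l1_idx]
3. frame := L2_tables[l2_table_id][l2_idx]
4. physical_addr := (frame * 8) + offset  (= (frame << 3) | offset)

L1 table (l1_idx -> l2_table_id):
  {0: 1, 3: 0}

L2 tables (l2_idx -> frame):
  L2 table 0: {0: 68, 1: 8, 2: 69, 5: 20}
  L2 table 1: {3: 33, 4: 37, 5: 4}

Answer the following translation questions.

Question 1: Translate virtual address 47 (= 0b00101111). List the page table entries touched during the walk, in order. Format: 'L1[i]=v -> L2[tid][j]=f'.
Answer: L1[0]=1 -> L2[1][5]=4

Derivation:
vaddr = 47 = 0b00101111
Split: l1_idx=0, l2_idx=5, offset=7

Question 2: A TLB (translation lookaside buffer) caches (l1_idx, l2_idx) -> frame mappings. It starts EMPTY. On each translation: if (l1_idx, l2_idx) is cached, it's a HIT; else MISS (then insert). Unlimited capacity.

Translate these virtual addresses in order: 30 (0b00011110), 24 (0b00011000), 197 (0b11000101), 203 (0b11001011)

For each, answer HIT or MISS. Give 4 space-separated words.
vaddr=30: (0,3) not in TLB -> MISS, insert
vaddr=24: (0,3) in TLB -> HIT
vaddr=197: (3,0) not in TLB -> MISS, insert
vaddr=203: (3,1) not in TLB -> MISS, insert

Answer: MISS HIT MISS MISS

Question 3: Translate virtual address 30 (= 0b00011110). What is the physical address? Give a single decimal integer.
Answer: 270

Derivation:
vaddr = 30 = 0b00011110
Split: l1_idx=0, l2_idx=3, offset=6
L1[0] = 1
L2[1][3] = 33
paddr = 33 * 8 + 6 = 270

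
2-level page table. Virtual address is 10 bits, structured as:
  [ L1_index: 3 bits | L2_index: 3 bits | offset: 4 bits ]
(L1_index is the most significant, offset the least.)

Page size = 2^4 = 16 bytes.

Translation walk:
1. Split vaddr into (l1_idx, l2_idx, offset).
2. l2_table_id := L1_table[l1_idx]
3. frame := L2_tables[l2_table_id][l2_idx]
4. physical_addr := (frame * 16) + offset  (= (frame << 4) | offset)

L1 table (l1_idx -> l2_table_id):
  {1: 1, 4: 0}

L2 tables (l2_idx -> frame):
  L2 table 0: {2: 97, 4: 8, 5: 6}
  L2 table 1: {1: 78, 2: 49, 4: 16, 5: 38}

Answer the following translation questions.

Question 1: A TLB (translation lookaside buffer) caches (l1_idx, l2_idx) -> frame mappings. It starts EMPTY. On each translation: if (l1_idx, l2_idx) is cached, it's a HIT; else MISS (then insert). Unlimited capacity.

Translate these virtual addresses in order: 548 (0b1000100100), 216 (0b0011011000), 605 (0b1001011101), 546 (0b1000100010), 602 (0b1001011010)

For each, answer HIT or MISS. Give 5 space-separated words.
Answer: MISS MISS MISS HIT HIT

Derivation:
vaddr=548: (4,2) not in TLB -> MISS, insert
vaddr=216: (1,5) not in TLB -> MISS, insert
vaddr=605: (4,5) not in TLB -> MISS, insert
vaddr=546: (4,2) in TLB -> HIT
vaddr=602: (4,5) in TLB -> HIT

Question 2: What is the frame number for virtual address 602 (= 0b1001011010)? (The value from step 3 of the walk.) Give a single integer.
Answer: 6

Derivation:
vaddr = 602: l1_idx=4, l2_idx=5
L1[4] = 0; L2[0][5] = 6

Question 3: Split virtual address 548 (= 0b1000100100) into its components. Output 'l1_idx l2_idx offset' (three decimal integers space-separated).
vaddr = 548 = 0b1000100100
  top 3 bits -> l1_idx = 4
  next 3 bits -> l2_idx = 2
  bottom 4 bits -> offset = 4

Answer: 4 2 4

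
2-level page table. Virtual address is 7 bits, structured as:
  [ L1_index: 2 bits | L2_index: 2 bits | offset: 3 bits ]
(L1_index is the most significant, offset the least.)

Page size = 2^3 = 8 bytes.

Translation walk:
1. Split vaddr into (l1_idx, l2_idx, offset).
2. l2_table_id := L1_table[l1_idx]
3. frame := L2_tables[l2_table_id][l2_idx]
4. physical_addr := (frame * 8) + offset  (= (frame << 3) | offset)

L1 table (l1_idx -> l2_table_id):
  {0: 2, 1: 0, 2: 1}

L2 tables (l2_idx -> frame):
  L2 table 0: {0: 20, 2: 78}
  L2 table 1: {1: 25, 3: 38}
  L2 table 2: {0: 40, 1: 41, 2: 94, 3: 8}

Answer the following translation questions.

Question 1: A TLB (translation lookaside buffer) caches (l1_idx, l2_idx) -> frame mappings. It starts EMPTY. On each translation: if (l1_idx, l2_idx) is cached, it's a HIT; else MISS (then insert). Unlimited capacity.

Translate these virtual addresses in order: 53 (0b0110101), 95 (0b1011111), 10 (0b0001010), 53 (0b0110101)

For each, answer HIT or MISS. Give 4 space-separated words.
vaddr=53: (1,2) not in TLB -> MISS, insert
vaddr=95: (2,3) not in TLB -> MISS, insert
vaddr=10: (0,1) not in TLB -> MISS, insert
vaddr=53: (1,2) in TLB -> HIT

Answer: MISS MISS MISS HIT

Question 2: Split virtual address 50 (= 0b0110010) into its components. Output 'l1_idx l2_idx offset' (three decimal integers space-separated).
Answer: 1 2 2

Derivation:
vaddr = 50 = 0b0110010
  top 2 bits -> l1_idx = 1
  next 2 bits -> l2_idx = 2
  bottom 3 bits -> offset = 2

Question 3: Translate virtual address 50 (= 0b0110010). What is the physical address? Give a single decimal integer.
vaddr = 50 = 0b0110010
Split: l1_idx=1, l2_idx=2, offset=2
L1[1] = 0
L2[0][2] = 78
paddr = 78 * 8 + 2 = 626

Answer: 626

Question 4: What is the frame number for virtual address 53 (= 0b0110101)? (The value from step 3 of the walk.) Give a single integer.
vaddr = 53: l1_idx=1, l2_idx=2
L1[1] = 0; L2[0][2] = 78

Answer: 78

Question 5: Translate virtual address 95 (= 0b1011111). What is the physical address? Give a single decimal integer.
vaddr = 95 = 0b1011111
Split: l1_idx=2, l2_idx=3, offset=7
L1[2] = 1
L2[1][3] = 38
paddr = 38 * 8 + 7 = 311

Answer: 311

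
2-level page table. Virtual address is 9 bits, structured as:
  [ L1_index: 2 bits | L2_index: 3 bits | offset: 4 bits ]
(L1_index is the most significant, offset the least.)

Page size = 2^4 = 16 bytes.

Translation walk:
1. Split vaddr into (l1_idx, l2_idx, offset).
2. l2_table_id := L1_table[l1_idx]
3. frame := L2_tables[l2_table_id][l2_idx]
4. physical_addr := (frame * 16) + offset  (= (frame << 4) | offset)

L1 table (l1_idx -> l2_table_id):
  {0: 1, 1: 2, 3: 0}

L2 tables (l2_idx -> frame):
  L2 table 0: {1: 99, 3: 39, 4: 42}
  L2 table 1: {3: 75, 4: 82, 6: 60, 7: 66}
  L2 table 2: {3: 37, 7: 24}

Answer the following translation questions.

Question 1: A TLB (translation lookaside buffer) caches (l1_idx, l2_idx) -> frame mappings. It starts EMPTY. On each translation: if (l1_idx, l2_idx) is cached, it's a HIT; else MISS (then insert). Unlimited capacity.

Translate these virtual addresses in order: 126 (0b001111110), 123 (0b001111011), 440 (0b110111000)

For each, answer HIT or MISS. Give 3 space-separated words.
Answer: MISS HIT MISS

Derivation:
vaddr=126: (0,7) not in TLB -> MISS, insert
vaddr=123: (0,7) in TLB -> HIT
vaddr=440: (3,3) not in TLB -> MISS, insert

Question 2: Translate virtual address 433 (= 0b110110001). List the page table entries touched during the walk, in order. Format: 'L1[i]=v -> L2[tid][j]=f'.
vaddr = 433 = 0b110110001
Split: l1_idx=3, l2_idx=3, offset=1

Answer: L1[3]=0 -> L2[0][3]=39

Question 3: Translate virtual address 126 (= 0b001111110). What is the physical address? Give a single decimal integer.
vaddr = 126 = 0b001111110
Split: l1_idx=0, l2_idx=7, offset=14
L1[0] = 1
L2[1][7] = 66
paddr = 66 * 16 + 14 = 1070

Answer: 1070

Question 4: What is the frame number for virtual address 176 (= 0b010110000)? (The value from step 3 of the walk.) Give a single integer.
Answer: 37

Derivation:
vaddr = 176: l1_idx=1, l2_idx=3
L1[1] = 2; L2[2][3] = 37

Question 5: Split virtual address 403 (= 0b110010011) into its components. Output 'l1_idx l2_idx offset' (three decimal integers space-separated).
Answer: 3 1 3

Derivation:
vaddr = 403 = 0b110010011
  top 2 bits -> l1_idx = 3
  next 3 bits -> l2_idx = 1
  bottom 4 bits -> offset = 3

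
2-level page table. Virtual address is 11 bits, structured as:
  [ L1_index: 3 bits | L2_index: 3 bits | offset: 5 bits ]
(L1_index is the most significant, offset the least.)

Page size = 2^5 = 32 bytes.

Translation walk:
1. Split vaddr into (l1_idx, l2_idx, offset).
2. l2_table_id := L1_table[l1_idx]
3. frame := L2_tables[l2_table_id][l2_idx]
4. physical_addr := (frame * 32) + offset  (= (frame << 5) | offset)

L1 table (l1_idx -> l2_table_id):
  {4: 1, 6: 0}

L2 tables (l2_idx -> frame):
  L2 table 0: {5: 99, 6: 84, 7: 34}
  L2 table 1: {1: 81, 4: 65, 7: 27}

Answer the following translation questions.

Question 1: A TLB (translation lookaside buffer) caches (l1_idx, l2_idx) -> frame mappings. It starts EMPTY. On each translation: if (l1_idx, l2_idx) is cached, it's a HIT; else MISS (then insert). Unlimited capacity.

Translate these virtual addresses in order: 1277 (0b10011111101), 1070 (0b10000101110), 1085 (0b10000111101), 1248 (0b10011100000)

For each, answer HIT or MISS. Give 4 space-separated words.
vaddr=1277: (4,7) not in TLB -> MISS, insert
vaddr=1070: (4,1) not in TLB -> MISS, insert
vaddr=1085: (4,1) in TLB -> HIT
vaddr=1248: (4,7) in TLB -> HIT

Answer: MISS MISS HIT HIT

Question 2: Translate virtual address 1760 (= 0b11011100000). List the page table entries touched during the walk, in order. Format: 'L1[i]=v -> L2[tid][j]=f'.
vaddr = 1760 = 0b11011100000
Split: l1_idx=6, l2_idx=7, offset=0

Answer: L1[6]=0 -> L2[0][7]=34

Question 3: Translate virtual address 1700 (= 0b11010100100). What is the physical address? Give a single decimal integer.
Answer: 3172

Derivation:
vaddr = 1700 = 0b11010100100
Split: l1_idx=6, l2_idx=5, offset=4
L1[6] = 0
L2[0][5] = 99
paddr = 99 * 32 + 4 = 3172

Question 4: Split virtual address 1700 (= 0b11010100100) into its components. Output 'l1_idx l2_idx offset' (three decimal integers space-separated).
vaddr = 1700 = 0b11010100100
  top 3 bits -> l1_idx = 6
  next 3 bits -> l2_idx = 5
  bottom 5 bits -> offset = 4

Answer: 6 5 4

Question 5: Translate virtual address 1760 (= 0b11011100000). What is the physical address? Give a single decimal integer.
vaddr = 1760 = 0b11011100000
Split: l1_idx=6, l2_idx=7, offset=0
L1[6] = 0
L2[0][7] = 34
paddr = 34 * 32 + 0 = 1088

Answer: 1088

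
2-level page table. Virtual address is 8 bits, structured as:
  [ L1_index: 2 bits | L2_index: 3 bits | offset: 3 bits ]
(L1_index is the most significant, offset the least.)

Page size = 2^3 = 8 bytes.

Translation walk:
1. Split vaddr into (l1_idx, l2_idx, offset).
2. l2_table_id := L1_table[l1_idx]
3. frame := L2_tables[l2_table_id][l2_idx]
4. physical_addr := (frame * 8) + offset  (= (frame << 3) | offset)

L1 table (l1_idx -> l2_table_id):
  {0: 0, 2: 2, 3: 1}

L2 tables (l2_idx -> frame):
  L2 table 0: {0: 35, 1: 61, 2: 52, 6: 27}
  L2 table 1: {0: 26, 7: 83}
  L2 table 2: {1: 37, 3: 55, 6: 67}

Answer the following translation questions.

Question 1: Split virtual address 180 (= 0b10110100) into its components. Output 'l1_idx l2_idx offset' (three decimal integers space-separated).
vaddr = 180 = 0b10110100
  top 2 bits -> l1_idx = 2
  next 3 bits -> l2_idx = 6
  bottom 3 bits -> offset = 4

Answer: 2 6 4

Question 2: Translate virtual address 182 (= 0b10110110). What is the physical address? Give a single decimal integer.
Answer: 542

Derivation:
vaddr = 182 = 0b10110110
Split: l1_idx=2, l2_idx=6, offset=6
L1[2] = 2
L2[2][6] = 67
paddr = 67 * 8 + 6 = 542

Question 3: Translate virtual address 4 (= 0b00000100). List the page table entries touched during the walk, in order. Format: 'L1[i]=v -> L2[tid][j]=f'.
Answer: L1[0]=0 -> L2[0][0]=35

Derivation:
vaddr = 4 = 0b00000100
Split: l1_idx=0, l2_idx=0, offset=4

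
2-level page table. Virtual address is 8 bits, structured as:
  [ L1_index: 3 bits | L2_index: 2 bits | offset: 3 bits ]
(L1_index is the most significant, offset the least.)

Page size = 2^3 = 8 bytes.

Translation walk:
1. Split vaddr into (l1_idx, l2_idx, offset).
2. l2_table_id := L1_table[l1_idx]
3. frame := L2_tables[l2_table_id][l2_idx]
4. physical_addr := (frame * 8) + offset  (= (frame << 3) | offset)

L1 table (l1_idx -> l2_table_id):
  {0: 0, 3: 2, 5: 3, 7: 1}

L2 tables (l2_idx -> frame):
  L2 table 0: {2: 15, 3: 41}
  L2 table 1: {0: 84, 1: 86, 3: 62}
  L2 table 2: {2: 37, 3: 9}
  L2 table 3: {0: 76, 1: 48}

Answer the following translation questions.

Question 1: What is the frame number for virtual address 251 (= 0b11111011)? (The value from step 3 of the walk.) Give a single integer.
Answer: 62

Derivation:
vaddr = 251: l1_idx=7, l2_idx=3
L1[7] = 1; L2[1][3] = 62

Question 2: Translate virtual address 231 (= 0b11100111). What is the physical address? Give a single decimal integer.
vaddr = 231 = 0b11100111
Split: l1_idx=7, l2_idx=0, offset=7
L1[7] = 1
L2[1][0] = 84
paddr = 84 * 8 + 7 = 679

Answer: 679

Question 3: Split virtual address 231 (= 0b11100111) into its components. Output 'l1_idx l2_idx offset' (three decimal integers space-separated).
Answer: 7 0 7

Derivation:
vaddr = 231 = 0b11100111
  top 3 bits -> l1_idx = 7
  next 2 bits -> l2_idx = 0
  bottom 3 bits -> offset = 7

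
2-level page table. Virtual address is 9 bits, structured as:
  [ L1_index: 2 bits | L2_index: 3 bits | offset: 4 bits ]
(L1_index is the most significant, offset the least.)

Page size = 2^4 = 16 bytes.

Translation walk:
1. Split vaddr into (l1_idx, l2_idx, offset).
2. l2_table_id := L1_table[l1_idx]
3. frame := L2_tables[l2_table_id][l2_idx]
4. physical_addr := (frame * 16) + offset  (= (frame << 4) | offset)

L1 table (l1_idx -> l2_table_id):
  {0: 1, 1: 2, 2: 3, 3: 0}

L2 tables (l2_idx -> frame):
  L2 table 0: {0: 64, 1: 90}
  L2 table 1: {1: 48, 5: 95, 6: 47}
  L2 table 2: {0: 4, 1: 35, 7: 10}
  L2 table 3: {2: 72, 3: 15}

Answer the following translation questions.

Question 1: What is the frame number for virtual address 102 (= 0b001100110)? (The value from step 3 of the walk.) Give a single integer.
Answer: 47

Derivation:
vaddr = 102: l1_idx=0, l2_idx=6
L1[0] = 1; L2[1][6] = 47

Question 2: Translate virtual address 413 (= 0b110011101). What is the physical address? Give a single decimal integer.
vaddr = 413 = 0b110011101
Split: l1_idx=3, l2_idx=1, offset=13
L1[3] = 0
L2[0][1] = 90
paddr = 90 * 16 + 13 = 1453

Answer: 1453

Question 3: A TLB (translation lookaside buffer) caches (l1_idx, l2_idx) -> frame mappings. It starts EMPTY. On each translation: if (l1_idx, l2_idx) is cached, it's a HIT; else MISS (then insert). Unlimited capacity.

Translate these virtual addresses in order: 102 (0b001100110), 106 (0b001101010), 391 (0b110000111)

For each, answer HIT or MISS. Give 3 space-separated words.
vaddr=102: (0,6) not in TLB -> MISS, insert
vaddr=106: (0,6) in TLB -> HIT
vaddr=391: (3,0) not in TLB -> MISS, insert

Answer: MISS HIT MISS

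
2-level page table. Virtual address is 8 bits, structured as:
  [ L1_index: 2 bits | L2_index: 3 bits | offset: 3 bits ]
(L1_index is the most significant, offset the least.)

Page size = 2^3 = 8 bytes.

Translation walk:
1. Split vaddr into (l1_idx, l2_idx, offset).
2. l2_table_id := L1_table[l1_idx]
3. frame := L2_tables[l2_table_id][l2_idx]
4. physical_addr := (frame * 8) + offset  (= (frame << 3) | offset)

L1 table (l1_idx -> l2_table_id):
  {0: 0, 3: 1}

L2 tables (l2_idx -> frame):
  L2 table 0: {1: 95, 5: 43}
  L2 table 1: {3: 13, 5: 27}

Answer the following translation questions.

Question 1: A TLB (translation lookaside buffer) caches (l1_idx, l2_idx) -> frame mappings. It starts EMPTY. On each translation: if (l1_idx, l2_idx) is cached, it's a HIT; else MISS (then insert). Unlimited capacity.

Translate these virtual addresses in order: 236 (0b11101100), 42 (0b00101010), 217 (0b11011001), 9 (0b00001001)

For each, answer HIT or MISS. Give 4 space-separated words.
vaddr=236: (3,5) not in TLB -> MISS, insert
vaddr=42: (0,5) not in TLB -> MISS, insert
vaddr=217: (3,3) not in TLB -> MISS, insert
vaddr=9: (0,1) not in TLB -> MISS, insert

Answer: MISS MISS MISS MISS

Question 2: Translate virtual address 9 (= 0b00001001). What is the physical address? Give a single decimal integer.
Answer: 761

Derivation:
vaddr = 9 = 0b00001001
Split: l1_idx=0, l2_idx=1, offset=1
L1[0] = 0
L2[0][1] = 95
paddr = 95 * 8 + 1 = 761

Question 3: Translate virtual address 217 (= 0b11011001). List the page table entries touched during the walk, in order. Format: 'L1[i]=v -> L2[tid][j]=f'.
vaddr = 217 = 0b11011001
Split: l1_idx=3, l2_idx=3, offset=1

Answer: L1[3]=1 -> L2[1][3]=13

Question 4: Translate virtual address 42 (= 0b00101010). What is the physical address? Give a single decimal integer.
Answer: 346

Derivation:
vaddr = 42 = 0b00101010
Split: l1_idx=0, l2_idx=5, offset=2
L1[0] = 0
L2[0][5] = 43
paddr = 43 * 8 + 2 = 346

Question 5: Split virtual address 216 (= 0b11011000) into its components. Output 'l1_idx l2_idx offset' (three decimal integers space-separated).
Answer: 3 3 0

Derivation:
vaddr = 216 = 0b11011000
  top 2 bits -> l1_idx = 3
  next 3 bits -> l2_idx = 3
  bottom 3 bits -> offset = 0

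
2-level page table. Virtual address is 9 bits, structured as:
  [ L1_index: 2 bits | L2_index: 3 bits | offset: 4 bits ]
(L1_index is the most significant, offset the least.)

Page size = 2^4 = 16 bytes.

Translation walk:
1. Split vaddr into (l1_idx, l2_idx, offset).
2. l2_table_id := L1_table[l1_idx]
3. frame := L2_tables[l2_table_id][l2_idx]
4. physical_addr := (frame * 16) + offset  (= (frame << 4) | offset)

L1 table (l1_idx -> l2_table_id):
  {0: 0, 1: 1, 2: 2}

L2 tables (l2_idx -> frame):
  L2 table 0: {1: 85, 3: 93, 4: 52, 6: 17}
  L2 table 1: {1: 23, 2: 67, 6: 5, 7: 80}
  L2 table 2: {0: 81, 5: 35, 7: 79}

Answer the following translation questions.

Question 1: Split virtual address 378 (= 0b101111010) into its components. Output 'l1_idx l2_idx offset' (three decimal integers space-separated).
Answer: 2 7 10

Derivation:
vaddr = 378 = 0b101111010
  top 2 bits -> l1_idx = 2
  next 3 bits -> l2_idx = 7
  bottom 4 bits -> offset = 10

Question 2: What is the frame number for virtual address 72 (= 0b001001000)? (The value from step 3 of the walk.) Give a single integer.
Answer: 52

Derivation:
vaddr = 72: l1_idx=0, l2_idx=4
L1[0] = 0; L2[0][4] = 52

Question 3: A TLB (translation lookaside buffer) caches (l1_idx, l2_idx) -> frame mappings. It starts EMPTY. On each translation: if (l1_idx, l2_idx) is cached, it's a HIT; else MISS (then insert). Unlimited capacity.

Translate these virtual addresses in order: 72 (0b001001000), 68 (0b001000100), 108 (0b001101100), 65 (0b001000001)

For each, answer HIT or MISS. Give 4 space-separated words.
vaddr=72: (0,4) not in TLB -> MISS, insert
vaddr=68: (0,4) in TLB -> HIT
vaddr=108: (0,6) not in TLB -> MISS, insert
vaddr=65: (0,4) in TLB -> HIT

Answer: MISS HIT MISS HIT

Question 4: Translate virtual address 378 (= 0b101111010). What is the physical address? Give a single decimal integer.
vaddr = 378 = 0b101111010
Split: l1_idx=2, l2_idx=7, offset=10
L1[2] = 2
L2[2][7] = 79
paddr = 79 * 16 + 10 = 1274

Answer: 1274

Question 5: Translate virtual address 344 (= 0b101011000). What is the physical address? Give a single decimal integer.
vaddr = 344 = 0b101011000
Split: l1_idx=2, l2_idx=5, offset=8
L1[2] = 2
L2[2][5] = 35
paddr = 35 * 16 + 8 = 568

Answer: 568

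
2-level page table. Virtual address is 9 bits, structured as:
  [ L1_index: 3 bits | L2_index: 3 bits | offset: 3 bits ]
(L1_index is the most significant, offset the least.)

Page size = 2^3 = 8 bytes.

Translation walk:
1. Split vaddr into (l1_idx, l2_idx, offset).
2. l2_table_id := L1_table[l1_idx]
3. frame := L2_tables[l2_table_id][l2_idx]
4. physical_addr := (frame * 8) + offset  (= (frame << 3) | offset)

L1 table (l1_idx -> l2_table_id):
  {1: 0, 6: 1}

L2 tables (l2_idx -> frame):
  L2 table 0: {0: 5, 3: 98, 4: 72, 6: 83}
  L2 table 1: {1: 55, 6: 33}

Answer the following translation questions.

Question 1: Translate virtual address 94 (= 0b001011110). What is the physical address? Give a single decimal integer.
vaddr = 94 = 0b001011110
Split: l1_idx=1, l2_idx=3, offset=6
L1[1] = 0
L2[0][3] = 98
paddr = 98 * 8 + 6 = 790

Answer: 790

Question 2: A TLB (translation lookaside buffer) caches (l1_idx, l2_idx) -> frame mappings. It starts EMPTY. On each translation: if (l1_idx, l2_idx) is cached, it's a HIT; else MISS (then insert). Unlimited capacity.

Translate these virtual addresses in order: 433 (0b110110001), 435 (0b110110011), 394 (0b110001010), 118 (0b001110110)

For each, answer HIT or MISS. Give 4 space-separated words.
vaddr=433: (6,6) not in TLB -> MISS, insert
vaddr=435: (6,6) in TLB -> HIT
vaddr=394: (6,1) not in TLB -> MISS, insert
vaddr=118: (1,6) not in TLB -> MISS, insert

Answer: MISS HIT MISS MISS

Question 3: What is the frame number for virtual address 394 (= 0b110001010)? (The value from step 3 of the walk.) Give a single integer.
Answer: 55

Derivation:
vaddr = 394: l1_idx=6, l2_idx=1
L1[6] = 1; L2[1][1] = 55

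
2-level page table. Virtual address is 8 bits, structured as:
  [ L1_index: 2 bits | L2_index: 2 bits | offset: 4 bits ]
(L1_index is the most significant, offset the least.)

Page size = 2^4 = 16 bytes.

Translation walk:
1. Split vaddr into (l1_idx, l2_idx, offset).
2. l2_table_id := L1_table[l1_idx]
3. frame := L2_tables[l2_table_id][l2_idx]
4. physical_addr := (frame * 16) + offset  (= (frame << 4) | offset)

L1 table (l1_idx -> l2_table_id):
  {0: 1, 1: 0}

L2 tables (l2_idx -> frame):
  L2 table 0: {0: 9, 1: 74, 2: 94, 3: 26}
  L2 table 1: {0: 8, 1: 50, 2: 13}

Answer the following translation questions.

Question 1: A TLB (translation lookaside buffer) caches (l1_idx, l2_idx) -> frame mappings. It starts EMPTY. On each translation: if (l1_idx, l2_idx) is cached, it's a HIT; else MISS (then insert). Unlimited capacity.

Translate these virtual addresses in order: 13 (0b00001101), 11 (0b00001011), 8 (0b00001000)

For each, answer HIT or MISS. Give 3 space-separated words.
vaddr=13: (0,0) not in TLB -> MISS, insert
vaddr=11: (0,0) in TLB -> HIT
vaddr=8: (0,0) in TLB -> HIT

Answer: MISS HIT HIT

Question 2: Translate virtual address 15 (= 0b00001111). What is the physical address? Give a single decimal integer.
vaddr = 15 = 0b00001111
Split: l1_idx=0, l2_idx=0, offset=15
L1[0] = 1
L2[1][0] = 8
paddr = 8 * 16 + 15 = 143

Answer: 143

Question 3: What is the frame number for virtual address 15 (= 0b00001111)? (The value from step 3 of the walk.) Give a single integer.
vaddr = 15: l1_idx=0, l2_idx=0
L1[0] = 1; L2[1][0] = 8

Answer: 8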